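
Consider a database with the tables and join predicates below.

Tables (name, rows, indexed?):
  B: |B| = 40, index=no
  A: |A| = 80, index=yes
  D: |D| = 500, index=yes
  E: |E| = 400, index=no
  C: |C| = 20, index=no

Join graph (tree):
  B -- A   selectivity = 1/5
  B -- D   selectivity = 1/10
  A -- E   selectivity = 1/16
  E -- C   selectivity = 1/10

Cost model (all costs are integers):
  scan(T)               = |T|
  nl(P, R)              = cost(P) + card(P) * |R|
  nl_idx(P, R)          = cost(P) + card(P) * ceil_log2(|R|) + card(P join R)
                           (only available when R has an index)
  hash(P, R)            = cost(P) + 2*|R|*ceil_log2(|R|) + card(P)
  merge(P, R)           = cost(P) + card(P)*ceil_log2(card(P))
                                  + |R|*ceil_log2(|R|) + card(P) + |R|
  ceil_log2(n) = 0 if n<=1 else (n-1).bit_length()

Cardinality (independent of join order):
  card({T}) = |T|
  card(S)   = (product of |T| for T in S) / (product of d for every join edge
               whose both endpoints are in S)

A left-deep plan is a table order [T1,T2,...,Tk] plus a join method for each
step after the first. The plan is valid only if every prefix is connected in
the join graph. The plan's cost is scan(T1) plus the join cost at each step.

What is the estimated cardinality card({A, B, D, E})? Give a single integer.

800000

Tables in S: A(80), B(40), D(500), E(400)
Edges inside S: B-A(d=5), B-D(d=10), A-E(d=16)
numerator = 80 * 40 * 500 * 400 = 640000000
denominator = 5 * 10 * 16 = 800
card(S) = 640000000 / 800 = 800000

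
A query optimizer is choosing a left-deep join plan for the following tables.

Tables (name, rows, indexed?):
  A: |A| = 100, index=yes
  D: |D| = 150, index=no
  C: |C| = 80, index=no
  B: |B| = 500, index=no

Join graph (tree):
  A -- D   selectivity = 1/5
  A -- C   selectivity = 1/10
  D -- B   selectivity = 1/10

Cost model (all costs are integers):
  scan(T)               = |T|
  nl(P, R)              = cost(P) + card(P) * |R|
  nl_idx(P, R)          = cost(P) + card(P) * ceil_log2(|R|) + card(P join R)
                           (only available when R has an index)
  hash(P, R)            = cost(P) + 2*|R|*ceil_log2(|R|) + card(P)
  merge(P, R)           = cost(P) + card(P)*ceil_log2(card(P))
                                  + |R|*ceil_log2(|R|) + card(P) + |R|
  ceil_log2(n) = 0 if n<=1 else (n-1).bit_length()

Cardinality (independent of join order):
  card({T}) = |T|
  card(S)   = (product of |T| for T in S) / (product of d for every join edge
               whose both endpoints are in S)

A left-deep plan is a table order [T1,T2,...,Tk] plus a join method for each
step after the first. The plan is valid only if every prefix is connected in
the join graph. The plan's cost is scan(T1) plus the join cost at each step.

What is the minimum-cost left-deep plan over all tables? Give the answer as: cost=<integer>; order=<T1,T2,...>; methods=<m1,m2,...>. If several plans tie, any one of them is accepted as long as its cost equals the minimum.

cost=37520; order=A,C,D,B; methods=hash,hash,hash

Selinger DP (subsets sized 1..n):
  {A}: scan cost=100, card=100
  {D}: scan cost=150, card=150
  {C}: scan cost=80, card=80
  {B}: scan cost=500, card=500
  {AD}: card=3000; try (A,hash)→1700, (D,merge)→2250, (A,merge)→2300, (D,hash)→2600, (A,nl_idx)→4200, (D,nl)→15100 …(+1); best=1700 via (A,hash)
  {AC}: card=800; try (C,hash)→1320, (A,nl_idx)→1440, (A,merge)→1520, (C,merge)→1540, (A,hash)→1560, (A,nl)→8080 …(+1); best=1320 via (C,hash)
  {BD}: card=7500; try (D,hash)→3400, (B,merge)→6500, (D,merge)→6850, (B,hash)→9300, (B,nl)→75150, (D,nl)→75500; best=3400 via (D,hash)
  {ACD}: card=24000; try (D,hash)→4520, (C,hash)→5820, (D,merge)→11470, (C,merge)→41340, (D,nl)→121320, (C,nl)→241700; best=4520 via (D,hash)
  {ABD}: card=150000; try (A,hash)→12300, (B,hash)→13700, (B,merge)→45700, (A,merge)→109200, (A,nl_idx)→205900, (A,nl)→753400 …(+1); best=12300 via (A,hash)
  {ABCD}: card=1200000; try (B,hash)→37520, (C,hash)→163420, (B,merge)→393520, (C,merge)→2862940, (B,nl)→12004520, (C,nl)→12012300; best=37520 via (B,hash)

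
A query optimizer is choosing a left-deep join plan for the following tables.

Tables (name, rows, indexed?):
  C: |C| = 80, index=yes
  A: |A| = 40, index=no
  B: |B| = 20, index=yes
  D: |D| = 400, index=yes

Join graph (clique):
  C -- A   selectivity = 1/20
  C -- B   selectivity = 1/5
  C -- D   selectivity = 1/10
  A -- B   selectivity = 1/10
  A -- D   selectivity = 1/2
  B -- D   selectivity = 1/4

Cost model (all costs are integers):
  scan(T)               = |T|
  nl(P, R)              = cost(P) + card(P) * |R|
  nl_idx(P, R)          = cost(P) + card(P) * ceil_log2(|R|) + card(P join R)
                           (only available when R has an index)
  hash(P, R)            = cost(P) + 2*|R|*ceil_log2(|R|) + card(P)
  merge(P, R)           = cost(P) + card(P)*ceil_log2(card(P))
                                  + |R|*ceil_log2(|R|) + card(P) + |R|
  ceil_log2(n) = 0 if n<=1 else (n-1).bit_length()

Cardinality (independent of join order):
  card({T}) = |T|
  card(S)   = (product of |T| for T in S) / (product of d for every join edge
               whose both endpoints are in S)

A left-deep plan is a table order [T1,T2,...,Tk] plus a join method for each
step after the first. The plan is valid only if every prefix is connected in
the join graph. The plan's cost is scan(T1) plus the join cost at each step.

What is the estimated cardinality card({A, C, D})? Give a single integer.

3200

Tables in S: A(40), C(80), D(400)
Edges inside S: C-A(d=20), C-D(d=10), A-D(d=2)
numerator = 40 * 80 * 400 = 1280000
denominator = 20 * 10 * 2 = 400
card(S) = 1280000 / 400 = 3200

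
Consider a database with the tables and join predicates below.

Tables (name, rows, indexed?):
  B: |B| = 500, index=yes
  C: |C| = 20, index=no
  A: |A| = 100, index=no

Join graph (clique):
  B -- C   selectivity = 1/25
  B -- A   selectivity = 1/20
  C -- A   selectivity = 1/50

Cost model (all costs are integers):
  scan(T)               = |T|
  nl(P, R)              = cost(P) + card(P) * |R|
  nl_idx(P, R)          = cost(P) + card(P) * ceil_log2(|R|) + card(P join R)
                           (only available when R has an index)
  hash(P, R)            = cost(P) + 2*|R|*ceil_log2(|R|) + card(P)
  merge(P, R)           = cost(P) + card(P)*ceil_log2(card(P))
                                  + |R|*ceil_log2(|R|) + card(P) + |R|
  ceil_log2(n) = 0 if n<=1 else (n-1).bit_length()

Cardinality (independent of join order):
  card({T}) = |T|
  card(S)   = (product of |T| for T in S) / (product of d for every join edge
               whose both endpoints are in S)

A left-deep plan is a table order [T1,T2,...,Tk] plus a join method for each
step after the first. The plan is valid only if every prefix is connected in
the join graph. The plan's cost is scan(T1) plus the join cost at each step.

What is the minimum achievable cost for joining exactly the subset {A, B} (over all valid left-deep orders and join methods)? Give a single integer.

Selinger DP over subsets of {A,B}:
  {B}: scan cost=500, card=500
  {A}: scan cost=100, card=100
  {AB}: card=2500; try (A,hash)→2400, (B,nl_idx)→3500, (B,merge)→5900, (A,merge)→6300, (B,hash)→9200, (B,nl)→50100 …(+1); best=2400 via (A,hash)

2400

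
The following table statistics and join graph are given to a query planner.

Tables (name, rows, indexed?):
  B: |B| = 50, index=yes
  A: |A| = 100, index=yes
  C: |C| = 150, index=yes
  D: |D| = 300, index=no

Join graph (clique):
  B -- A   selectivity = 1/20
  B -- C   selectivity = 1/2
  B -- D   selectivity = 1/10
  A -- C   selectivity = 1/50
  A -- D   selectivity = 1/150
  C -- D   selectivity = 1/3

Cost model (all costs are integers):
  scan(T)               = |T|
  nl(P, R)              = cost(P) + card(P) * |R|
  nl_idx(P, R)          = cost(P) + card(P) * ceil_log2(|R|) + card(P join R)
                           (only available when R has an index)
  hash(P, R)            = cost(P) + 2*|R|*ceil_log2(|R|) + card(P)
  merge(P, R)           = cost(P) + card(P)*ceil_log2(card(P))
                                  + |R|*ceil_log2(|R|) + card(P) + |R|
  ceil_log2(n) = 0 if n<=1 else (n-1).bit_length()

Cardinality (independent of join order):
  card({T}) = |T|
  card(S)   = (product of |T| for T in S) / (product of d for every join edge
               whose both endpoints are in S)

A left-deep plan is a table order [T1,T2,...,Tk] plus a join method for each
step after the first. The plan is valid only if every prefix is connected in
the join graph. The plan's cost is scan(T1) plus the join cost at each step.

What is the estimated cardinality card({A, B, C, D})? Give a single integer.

Tables in S: A(100), B(50), C(150), D(300)
Edges inside S: B-A(d=20), B-C(d=2), B-D(d=10), A-C(d=50), A-D(d=150), C-D(d=3)
numerator = 100 * 50 * 150 * 300 = 225000000
denominator = 20 * 2 * 10 * 50 * 150 * 3 = 9000000
card(S) = 225000000 / 9000000 = 25

25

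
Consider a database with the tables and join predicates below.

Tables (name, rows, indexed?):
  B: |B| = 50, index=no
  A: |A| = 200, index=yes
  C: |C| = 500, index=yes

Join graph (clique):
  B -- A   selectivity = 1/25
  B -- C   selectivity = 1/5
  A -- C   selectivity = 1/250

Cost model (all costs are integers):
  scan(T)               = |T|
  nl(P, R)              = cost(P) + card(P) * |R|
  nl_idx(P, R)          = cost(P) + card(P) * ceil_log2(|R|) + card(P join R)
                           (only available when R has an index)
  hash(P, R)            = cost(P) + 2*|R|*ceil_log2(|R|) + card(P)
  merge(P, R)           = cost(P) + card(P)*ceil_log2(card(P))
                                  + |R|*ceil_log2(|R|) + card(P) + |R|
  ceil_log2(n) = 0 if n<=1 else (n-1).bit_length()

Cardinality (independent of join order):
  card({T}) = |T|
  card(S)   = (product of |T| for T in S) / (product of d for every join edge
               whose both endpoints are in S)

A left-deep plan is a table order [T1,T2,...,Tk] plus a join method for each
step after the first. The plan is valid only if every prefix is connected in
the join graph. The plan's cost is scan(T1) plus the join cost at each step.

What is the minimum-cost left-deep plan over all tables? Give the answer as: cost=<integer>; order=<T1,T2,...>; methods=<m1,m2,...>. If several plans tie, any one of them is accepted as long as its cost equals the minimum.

cost=3400; order=A,C,B; methods=nl_idx,hash

Selinger DP (subsets sized 1..n):
  {B}: scan cost=50, card=50
  {A}: scan cost=200, card=200
  {C}: scan cost=500, card=500
  {AB}: card=400; try (A,nl_idx)→850, (B,hash)→1000, (A,merge)→2200, (B,merge)→2350, (A,hash)→3300, (A,nl)→10050 …(+1); best=850 via (A,nl_idx)
  {BC}: card=5000; try (B,hash)→1600, (C,merge)→5400, (C,nl_idx)→5500, (B,merge)→5850, (C,hash)→9100, (C,nl)→25050 …(+1); best=1600 via (B,hash)
  {AC}: card=400; try (C,nl_idx)→2400, (A,hash)→4200, (A,nl_idx)→4900, (C,merge)→7000, (A,merge)→7300, (C,hash)→9400 …(+2); best=2400 via (C,nl_idx)
  {ABC}: card=160; try (B,hash)→3400, (C,nl_idx)→4610, (B,merge)→6750, (A,hash)→9800, (C,merge)→9850, (C,hash)→10250 …(+5); best=3400 via (B,hash)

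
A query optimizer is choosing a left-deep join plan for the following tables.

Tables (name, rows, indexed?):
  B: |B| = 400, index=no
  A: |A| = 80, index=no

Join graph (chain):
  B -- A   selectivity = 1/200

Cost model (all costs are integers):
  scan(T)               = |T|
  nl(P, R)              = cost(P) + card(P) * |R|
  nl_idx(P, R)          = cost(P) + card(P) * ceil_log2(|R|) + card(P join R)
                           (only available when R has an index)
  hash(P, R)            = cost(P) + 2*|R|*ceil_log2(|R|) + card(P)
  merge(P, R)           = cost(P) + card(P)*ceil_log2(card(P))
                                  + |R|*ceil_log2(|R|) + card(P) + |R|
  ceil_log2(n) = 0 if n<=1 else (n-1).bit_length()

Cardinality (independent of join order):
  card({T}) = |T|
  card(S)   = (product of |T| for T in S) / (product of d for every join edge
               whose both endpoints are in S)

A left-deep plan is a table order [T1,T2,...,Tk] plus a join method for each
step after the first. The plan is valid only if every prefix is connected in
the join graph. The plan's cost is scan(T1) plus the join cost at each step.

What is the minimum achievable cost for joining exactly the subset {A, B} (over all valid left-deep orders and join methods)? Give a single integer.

1920

Selinger DP over subsets of {A,B}:
  {B}: scan cost=400, card=400
  {A}: scan cost=80, card=80
  {AB}: card=160; try (A,hash)→1920, (B,merge)→4720, (A,merge)→5040, (B,hash)→7360, (B,nl)→32080, (A,nl)→32400; best=1920 via (A,hash)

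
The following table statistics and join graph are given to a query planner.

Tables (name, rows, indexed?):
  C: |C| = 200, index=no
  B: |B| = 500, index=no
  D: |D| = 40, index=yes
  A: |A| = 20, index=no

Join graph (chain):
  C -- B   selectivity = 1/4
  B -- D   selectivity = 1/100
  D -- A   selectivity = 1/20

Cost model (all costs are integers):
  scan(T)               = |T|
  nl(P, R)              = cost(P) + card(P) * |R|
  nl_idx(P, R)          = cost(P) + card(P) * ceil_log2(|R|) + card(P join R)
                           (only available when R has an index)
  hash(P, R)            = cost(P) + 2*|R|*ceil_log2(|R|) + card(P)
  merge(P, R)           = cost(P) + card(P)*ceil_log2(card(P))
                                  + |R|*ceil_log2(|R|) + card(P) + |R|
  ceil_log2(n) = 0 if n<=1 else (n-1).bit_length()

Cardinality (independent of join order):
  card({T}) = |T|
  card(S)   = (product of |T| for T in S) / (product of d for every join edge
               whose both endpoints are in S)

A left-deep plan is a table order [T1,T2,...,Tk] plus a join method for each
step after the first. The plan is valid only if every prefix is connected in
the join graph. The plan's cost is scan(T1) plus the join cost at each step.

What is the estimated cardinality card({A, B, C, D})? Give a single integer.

Tables in S: A(20), B(500), C(200), D(40)
Edges inside S: C-B(d=4), B-D(d=100), D-A(d=20)
numerator = 20 * 500 * 200 * 40 = 80000000
denominator = 4 * 100 * 20 = 8000
card(S) = 80000000 / 8000 = 10000

10000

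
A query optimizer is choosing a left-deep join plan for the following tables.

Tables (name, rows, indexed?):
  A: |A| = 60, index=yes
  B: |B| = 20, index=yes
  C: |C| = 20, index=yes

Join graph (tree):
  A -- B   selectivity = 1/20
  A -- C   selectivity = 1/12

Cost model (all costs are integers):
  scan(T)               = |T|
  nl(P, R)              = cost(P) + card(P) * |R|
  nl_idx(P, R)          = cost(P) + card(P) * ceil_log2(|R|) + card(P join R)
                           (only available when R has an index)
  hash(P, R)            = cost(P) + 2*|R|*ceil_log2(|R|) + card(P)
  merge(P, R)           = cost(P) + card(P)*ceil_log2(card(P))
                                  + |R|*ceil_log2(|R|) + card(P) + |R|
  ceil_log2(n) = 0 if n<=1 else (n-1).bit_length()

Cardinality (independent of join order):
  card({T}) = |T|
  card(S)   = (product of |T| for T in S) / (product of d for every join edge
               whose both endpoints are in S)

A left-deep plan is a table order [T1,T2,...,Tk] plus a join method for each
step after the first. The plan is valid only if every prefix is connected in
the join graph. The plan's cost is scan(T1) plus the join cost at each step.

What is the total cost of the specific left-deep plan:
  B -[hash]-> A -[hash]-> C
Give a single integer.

1020

step 1: scan B: cost=20, card=20
step 2: join A via hash
    card(P join A) = 20*60/(20) = 60
    cost = 20 + 2*60*6 + 20 = 760
step 3: join C via hash
    card(P join C) = 60*20/(12) = 100
    cost = 760 + 2*20*5 + 60 = 1020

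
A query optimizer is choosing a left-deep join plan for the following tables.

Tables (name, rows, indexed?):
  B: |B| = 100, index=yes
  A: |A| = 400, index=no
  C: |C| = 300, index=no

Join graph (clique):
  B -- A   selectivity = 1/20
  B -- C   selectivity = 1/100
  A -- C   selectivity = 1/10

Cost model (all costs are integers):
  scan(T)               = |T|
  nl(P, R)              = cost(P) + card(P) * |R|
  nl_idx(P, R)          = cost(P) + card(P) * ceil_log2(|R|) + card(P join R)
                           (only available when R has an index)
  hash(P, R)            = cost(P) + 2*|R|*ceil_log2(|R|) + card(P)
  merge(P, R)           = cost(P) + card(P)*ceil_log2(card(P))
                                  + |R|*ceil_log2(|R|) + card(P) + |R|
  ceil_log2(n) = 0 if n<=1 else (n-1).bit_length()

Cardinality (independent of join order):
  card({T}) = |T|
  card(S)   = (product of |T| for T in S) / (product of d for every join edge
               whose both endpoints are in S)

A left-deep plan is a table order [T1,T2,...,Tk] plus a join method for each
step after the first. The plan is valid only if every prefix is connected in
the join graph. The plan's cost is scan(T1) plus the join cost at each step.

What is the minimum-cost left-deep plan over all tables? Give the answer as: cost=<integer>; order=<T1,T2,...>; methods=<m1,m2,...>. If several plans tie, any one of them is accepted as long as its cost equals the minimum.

cost=9000; order=C,B,A; methods=hash,merge

Selinger DP (subsets sized 1..n):
  {B}: scan cost=100, card=100
  {A}: scan cost=400, card=400
  {C}: scan cost=300, card=300
  {AB}: card=2000; try (B,hash)→2200, (A,merge)→4900, (B,merge)→5200, (B,nl_idx)→5200, (A,hash)→7400, (A,nl)→40100 …(+1); best=2200 via (B,hash)
  {BC}: card=300; try (B,hash)→2000, (B,nl_idx)→2700, (C,merge)→3900, (B,merge)→4100, (C,hash)→5600, (C,nl)→30100 …(+1); best=2000 via (B,hash)
  {AC}: card=12000; try (C,hash)→6200, (A,merge)→7300, (C,merge)→7400, (A,hash)→7800, (A,nl)→120300, (C,nl)→120400; best=6200 via (C,hash)
  {ABC}: card=600; try (A,merge)→9000, (A,hash)→9500, (C,hash)→9600, (B,hash)→19600, (C,merge)→29200, (B,nl_idx)→90800 …(+4); best=9000 via (A,merge)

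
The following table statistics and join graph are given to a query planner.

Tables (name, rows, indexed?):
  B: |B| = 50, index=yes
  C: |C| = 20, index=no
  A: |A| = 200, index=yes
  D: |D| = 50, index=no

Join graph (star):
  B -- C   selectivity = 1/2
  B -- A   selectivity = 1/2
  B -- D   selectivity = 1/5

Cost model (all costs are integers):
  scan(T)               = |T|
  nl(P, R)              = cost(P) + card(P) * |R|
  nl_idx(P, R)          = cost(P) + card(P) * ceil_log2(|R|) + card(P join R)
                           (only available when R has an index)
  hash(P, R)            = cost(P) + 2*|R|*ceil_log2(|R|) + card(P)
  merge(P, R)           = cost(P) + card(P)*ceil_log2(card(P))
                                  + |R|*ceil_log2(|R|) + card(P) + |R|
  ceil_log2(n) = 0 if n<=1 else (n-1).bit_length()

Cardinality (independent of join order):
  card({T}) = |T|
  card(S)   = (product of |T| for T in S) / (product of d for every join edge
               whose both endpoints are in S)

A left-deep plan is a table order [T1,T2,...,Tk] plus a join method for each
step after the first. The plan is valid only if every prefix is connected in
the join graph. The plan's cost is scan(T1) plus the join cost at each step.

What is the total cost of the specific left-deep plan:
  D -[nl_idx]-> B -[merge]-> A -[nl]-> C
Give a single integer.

step 1: scan D: cost=50, card=50
step 2: join B via nl_idx
    card(P join B) = 50*50/(5) = 500
    cost = 50 + 50*6 + 500 = 850
step 3: join A via merge
    card(P join A) = 500*200/(2) = 50000
    cost = 850 + 500*9 + 200*8 + 500 + 200 = 7650
step 4: join C via nl
    card(P join C) = 50000*20/(2) = 500000
    cost = 7650 + 50000*20 = 1007650

1007650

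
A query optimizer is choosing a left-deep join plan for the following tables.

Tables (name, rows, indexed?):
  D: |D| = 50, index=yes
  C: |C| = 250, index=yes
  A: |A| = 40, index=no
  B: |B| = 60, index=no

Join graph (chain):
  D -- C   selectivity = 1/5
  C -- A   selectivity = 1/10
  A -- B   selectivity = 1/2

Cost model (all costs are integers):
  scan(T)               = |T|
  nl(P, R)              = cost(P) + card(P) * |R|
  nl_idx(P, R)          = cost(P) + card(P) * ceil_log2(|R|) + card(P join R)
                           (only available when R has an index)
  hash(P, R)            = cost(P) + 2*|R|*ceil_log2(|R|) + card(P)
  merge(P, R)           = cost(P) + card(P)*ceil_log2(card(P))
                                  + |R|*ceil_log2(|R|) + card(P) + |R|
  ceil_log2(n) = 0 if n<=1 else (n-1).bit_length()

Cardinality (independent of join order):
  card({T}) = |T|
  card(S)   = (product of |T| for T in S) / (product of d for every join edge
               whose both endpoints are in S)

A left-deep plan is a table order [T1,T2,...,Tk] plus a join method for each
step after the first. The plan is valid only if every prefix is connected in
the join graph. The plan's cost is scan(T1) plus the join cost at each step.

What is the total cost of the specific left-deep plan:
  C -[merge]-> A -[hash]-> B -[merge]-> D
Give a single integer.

484850

step 1: scan C: cost=250, card=250
step 2: join A via merge
    card(P join A) = 250*40/(10) = 1000
    cost = 250 + 250*8 + 40*6 + 250 + 40 = 2780
step 3: join B via hash
    card(P join B) = 1000*60/(2) = 30000
    cost = 2780 + 2*60*6 + 1000 = 4500
step 4: join D via merge
    card(P join D) = 30000*50/(5) = 300000
    cost = 4500 + 30000*15 + 50*6 + 30000 + 50 = 484850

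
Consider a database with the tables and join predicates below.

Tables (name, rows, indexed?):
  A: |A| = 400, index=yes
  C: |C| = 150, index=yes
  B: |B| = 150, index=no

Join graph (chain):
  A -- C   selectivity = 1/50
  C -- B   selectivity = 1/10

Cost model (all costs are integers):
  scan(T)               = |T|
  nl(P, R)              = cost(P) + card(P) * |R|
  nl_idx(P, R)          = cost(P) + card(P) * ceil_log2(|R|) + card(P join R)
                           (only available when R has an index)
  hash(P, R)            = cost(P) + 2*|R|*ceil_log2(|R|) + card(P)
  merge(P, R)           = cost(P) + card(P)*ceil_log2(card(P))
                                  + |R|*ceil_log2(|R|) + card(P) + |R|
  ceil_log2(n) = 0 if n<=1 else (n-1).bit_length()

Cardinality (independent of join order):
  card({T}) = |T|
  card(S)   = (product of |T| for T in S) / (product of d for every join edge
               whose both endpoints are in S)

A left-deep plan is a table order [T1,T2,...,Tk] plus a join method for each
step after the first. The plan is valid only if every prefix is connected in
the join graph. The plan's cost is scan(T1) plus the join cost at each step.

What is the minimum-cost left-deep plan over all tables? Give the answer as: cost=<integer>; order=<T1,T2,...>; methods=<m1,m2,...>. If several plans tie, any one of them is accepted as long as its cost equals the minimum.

Selinger DP (subsets sized 1..n):
  {A}: scan cost=400, card=400
  {C}: scan cost=150, card=150
  {B}: scan cost=150, card=150
  {AC}: card=1200; try (A,nl_idx)→2700, (C,hash)→3200, (C,nl_idx)→4800, (A,merge)→5500, (C,merge)→5750, (A,hash)→7500 …(+2); best=2700 via (A,nl_idx)
  {BC}: card=2250; try (C,hash)→2700, (B,hash)→2700, (C,merge)→2850, (B,merge)→2850, (C,nl_idx)→3600, (C,nl)→22650 …(+1); best=2700 via (C,hash)
  {ABC}: card=18000; try (B,hash)→6300, (A,hash)→12150, (B,merge)→18450, (A,merge)→35950, (A,nl_idx)→40950, (B,nl)→182700 …(+1); best=6300 via (B,hash)

cost=6300; order=C,A,B; methods=nl_idx,hash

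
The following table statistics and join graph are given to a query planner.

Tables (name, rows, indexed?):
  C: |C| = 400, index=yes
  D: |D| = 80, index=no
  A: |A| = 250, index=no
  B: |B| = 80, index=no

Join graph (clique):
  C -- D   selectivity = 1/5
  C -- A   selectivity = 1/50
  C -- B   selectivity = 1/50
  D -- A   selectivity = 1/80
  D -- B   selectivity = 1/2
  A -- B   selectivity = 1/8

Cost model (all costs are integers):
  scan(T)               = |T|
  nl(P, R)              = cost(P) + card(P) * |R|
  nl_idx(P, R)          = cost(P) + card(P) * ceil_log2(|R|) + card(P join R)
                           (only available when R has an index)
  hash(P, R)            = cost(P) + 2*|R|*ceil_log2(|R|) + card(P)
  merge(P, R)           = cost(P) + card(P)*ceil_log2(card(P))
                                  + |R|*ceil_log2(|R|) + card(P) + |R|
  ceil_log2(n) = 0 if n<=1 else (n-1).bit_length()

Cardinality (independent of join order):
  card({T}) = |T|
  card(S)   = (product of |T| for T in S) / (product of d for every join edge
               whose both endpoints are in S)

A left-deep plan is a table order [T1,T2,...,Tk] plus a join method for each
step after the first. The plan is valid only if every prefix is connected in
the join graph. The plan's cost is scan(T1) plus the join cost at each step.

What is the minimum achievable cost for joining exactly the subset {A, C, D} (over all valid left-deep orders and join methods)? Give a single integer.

Selinger DP over subsets of {A,C,D}:
  {C}: scan cost=400, card=400
  {D}: scan cost=80, card=80
  {A}: scan cost=250, card=250
  {CD}: card=6400; try (D,hash)→1920, (C,merge)→4720, (D,merge)→5040, (C,nl_idx)→7200, (C,hash)→7360, (C,nl)→32080 …(+1); best=1920 via (D,hash)
  {AC}: card=2000; try (C,nl_idx)→4500, (A,hash)→4800, (C,merge)→6500, (A,merge)→6650, (C,hash)→7700, (C,nl)→100250 …(+1); best=4500 via (C,nl_idx)
  {AD}: card=250; try (D,hash)→1620, (A,merge)→2970, (D,merge)→3140, (A,hash)→4160, (A,nl)→20080, (D,nl)→20250; best=1620 via (D,hash)
  {ACD}: card=400; try (C,nl_idx)→4270, (D,hash)→7620, (C,merge)→7870, (C,hash)→9070, (A,hash)→12320, (D,merge)→29140 …(+4); best=4270 via (C,nl_idx)

4270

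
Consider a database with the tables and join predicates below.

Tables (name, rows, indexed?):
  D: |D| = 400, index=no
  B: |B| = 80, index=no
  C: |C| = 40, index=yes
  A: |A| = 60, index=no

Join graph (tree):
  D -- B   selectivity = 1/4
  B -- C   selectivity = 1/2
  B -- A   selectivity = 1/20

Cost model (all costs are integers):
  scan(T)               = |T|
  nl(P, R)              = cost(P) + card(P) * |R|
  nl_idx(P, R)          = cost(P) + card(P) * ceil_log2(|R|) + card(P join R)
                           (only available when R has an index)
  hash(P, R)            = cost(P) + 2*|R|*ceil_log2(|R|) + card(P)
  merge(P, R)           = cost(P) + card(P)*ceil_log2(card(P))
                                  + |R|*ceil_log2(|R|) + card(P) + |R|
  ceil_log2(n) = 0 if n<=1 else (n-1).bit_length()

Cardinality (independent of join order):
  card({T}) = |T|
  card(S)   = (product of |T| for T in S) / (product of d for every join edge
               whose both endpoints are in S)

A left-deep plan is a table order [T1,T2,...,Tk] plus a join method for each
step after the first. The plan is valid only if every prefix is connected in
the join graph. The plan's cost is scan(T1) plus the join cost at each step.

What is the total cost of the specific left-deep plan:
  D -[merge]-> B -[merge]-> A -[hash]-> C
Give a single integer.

step 1: scan D: cost=400, card=400
step 2: join B via merge
    card(P join B) = 400*80/(4) = 8000
    cost = 400 + 400*9 + 80*7 + 400 + 80 = 5040
step 3: join A via merge
    card(P join A) = 8000*60/(20) = 24000
    cost = 5040 + 8000*13 + 60*6 + 8000 + 60 = 117460
step 4: join C via hash
    card(P join C) = 24000*40/(2) = 480000
    cost = 117460 + 2*40*6 + 24000 = 141940

141940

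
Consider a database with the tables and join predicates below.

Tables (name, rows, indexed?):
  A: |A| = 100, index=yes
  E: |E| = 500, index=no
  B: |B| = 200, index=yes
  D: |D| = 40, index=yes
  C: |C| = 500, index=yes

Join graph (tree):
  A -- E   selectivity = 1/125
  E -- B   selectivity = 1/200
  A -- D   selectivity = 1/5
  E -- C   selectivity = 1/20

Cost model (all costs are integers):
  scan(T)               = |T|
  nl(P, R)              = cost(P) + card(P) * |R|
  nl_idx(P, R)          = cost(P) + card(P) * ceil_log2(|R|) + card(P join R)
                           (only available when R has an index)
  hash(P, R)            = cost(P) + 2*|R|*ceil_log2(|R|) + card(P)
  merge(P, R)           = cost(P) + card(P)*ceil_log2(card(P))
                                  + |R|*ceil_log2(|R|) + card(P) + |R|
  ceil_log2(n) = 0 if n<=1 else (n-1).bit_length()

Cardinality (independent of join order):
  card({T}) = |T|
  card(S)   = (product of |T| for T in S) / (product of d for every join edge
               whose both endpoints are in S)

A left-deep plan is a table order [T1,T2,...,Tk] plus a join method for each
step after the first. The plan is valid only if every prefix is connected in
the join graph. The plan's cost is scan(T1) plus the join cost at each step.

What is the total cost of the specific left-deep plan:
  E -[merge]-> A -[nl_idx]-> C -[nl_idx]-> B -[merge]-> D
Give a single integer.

step 1: scan E: cost=500, card=500
step 2: join A via merge
    card(P join A) = 500*100/(125) = 400
    cost = 500 + 500*9 + 100*7 + 500 + 100 = 6300
step 3: join C via nl_idx
    card(P join C) = 400*500/(20) = 10000
    cost = 6300 + 400*9 + 10000 = 19900
step 4: join B via nl_idx
    card(P join B) = 10000*200/(200) = 10000
    cost = 19900 + 10000*8 + 10000 = 109900
step 5: join D via merge
    card(P join D) = 10000*40/(5) = 80000
    cost = 109900 + 10000*14 + 40*6 + 10000 + 40 = 260180

260180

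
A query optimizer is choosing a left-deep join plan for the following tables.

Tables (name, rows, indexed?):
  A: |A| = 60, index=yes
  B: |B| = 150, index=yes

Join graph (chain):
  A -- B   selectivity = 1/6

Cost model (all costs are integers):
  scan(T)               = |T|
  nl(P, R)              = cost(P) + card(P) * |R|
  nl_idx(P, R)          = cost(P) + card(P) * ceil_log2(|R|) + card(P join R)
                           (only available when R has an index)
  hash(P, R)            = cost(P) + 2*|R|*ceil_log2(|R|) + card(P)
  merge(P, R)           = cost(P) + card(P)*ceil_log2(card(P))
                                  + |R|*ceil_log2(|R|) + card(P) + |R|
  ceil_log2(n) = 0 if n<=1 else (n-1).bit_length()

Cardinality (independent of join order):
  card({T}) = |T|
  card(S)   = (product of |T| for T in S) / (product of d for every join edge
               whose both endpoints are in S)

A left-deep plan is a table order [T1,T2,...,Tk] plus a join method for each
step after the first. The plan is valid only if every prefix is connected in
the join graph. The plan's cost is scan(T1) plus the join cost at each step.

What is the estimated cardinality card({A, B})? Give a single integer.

1500

Tables in S: A(60), B(150)
Edges inside S: A-B(d=6)
numerator = 60 * 150 = 9000
denominator = 6 = 6
card(S) = 9000 / 6 = 1500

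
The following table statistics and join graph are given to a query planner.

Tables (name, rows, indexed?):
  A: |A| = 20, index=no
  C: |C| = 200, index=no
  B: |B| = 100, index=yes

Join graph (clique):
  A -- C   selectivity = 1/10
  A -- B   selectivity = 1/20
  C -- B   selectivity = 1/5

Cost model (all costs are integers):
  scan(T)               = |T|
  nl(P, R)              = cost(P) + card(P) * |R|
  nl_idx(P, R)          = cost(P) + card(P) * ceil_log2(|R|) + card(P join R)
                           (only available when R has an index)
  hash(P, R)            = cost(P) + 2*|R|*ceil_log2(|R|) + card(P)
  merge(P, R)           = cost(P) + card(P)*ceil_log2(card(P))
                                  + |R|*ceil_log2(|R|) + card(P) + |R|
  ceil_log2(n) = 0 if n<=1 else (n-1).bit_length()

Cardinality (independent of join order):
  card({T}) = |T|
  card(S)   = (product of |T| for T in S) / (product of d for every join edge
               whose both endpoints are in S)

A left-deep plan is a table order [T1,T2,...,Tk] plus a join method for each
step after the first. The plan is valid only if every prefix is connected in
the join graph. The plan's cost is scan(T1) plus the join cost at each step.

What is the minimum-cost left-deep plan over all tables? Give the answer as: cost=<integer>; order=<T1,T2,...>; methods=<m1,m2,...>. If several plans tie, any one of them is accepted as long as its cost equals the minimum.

cost=2400; order=C,A,B; methods=hash,hash

Selinger DP (subsets sized 1..n):
  {A}: scan cost=20, card=20
  {C}: scan cost=200, card=200
  {B}: scan cost=100, card=100
  {AC}: card=400; try (A,hash)→600, (C,merge)→1940, (A,merge)→2120, (C,hash)→3240, (C,nl)→4020, (A,nl)→4200; best=600 via (A,hash)
  {AB}: card=100; try (B,nl_idx)→260, (A,hash)→400, (B,merge)→940, (A,merge)→1020, (B,hash)→1440, (B,nl)→2020 …(+1); best=260 via (B,nl_idx)
  {BC}: card=4000; try (B,hash)→1800, (C,merge)→2700, (B,merge)→2800, (C,hash)→3400, (B,nl_idx)→5600, (C,nl)→20100 …(+1); best=1800 via (B,hash)
  {ABC}: card=400; try (B,hash)→2400, (C,merge)→2860, (C,hash)→3560, (B,nl_idx)→3800, (B,merge)→5400, (A,hash)→6000 …(+4); best=2400 via (B,hash)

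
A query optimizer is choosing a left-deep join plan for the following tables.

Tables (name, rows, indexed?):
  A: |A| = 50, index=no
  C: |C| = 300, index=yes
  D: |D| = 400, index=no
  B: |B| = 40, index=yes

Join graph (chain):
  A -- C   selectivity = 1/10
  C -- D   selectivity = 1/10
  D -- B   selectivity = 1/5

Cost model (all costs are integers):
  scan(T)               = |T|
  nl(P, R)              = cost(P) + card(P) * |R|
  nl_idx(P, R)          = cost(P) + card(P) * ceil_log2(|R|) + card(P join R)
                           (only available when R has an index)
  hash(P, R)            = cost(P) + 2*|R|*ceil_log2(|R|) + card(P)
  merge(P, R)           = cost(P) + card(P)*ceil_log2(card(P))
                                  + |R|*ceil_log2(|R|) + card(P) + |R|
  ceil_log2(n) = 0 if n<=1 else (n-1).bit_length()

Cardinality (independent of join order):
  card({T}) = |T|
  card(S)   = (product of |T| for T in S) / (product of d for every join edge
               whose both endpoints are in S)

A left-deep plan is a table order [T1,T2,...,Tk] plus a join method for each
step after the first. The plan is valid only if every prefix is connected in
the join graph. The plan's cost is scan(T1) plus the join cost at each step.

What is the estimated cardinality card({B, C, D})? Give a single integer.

96000

Tables in S: B(40), C(300), D(400)
Edges inside S: C-D(d=10), D-B(d=5)
numerator = 40 * 300 * 400 = 4800000
denominator = 10 * 5 = 50
card(S) = 4800000 / 50 = 96000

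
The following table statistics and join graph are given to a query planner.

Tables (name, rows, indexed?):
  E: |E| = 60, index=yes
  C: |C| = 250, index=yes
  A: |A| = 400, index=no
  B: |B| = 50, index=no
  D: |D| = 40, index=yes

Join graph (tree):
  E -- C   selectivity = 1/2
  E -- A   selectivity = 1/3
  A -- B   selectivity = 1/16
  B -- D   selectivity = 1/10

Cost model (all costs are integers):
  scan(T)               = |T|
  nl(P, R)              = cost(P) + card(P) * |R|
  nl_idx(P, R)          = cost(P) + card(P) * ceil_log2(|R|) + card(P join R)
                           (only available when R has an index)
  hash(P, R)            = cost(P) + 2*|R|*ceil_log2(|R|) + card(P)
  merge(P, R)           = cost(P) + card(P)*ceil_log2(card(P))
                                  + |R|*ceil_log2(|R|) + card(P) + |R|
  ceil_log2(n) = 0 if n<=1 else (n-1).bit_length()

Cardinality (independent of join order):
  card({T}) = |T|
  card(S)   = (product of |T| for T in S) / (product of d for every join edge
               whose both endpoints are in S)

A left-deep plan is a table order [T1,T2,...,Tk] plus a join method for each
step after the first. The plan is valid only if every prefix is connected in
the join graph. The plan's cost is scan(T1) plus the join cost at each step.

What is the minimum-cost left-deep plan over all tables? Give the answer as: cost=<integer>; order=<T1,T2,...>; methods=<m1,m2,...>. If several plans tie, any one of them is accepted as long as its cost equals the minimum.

cost=112850; order=A,B,D,E,C; methods=hash,hash,hash,hash

Selinger DP (subsets sized 1..n):
  {E}: scan cost=60, card=60
  {C}: scan cost=250, card=250
  {A}: scan cost=400, card=400
  {B}: scan cost=50, card=50
  {D}: scan cost=40, card=40
  {CE}: card=7500; try (E,hash)→1220, (C,merge)→2730, (E,merge)→2920, (C,hash)→4120, (C,nl_idx)→8040, (E,nl_idx)→9250 …(+2); best=1220 via (E,hash)
  {AE}: card=8000; try (E,hash)→1520, (A,merge)→4480, (E,merge)→4820, (A,hash)→7320, (E,nl_idx)→10800, (A,nl)→24060 …(+1); best=1520 via (E,hash)
  {AB}: card=1250; try (B,hash)→1400, (A,merge)→4400, (B,merge)→4750, (A,hash)→7300, (A,nl)→20050, (B,nl)→20400; best=1400 via (B,hash)
  {BD}: card=200; try (D,nl_idx)→550, (D,hash)→580, (B,merge)→670, (D,merge)→680, (B,hash)→680, (B,nl)→2040 …(+1); best=550 via (D,nl_idx)
  {ACE}: card=1000000; try (C,hash)→13520, (A,hash)→15920, (A,merge)→110220, (C,merge)→115770, (C,nl_idx)→1065520, (C,nl)→2001520 …(+1); best=13520 via (C,hash)
  {ABE}: card=25000; try (E,hash)→3370, (B,hash)→10120, (E,merge)→16820, (E,nl_idx)→33900, (E,nl)→76400, (B,merge)→113870 …(+1); best=3370 via (E,hash)
  {ABD}: card=5000; try (D,hash)→3130, (A,merge)→6350, (A,hash)→7950, (D,nl_idx)→13900, (D,merge)→16680, (D,nl)→51400 …(+1); best=3130 via (D,hash)
  {ABCE}: card=3125000; try (C,hash)→32370, (C,merge)→405620, (B,hash)→1014120, (C,nl_idx)→3328370, (C,nl)→6253370, (B,merge)→21013870 …(+1); best=32370 via (C,hash)
  {ABDE}: card=100000; try (E,hash)→8850, (D,hash)→28850, (E,merge)→73550, (E,nl_idx)→133130, (D,nl_idx)→253370, (E,nl)→303130 …(+2); best=8850 via (E,hash)
  {ABCDE}: card=12500000; try (C,hash)→112850, (C,merge)→1811100, (D,hash)→3157850, (C,nl_idx)→13308850, (C,nl)→25008850, (D,nl_idx)→31282370 …(+2); best=112850 via (C,hash)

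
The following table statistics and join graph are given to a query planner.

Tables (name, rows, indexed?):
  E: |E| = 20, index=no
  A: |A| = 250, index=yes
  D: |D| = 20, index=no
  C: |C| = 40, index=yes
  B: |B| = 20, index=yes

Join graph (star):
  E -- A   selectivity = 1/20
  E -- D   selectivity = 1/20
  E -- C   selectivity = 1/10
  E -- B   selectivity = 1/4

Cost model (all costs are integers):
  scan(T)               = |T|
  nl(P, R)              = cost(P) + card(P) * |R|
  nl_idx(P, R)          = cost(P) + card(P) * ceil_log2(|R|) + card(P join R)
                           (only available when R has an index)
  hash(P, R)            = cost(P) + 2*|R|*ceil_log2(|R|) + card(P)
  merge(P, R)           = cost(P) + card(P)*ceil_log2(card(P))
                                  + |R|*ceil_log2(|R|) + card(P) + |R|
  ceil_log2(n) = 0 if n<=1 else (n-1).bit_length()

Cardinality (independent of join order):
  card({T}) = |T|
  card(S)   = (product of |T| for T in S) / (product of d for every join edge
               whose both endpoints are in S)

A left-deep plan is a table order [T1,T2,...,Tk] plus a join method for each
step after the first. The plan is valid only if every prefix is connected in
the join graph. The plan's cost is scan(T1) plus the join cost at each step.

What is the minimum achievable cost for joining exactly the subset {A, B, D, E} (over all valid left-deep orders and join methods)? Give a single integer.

1100

Selinger DP over subsets of {A,B,D,E}:
  {E}: scan cost=20, card=20
  {A}: scan cost=250, card=250
  {D}: scan cost=20, card=20
  {B}: scan cost=20, card=20
  {AE}: card=250; try (A,nl_idx)→430, (E,hash)→700, (A,merge)→2390, (E,merge)→2620, (A,hash)→4040, (A,nl)→5020 …(+1); best=430 via (A,nl_idx)
  {DE}: card=20; try (E,hash)→240, (D,hash)→240, (E,merge)→260, (D,merge)→260, (E,nl)→420, (D,nl)→420; best=240 via (E,hash)
  {BE}: card=100; try (B,nl_idx)→220, (E,hash)→240, (B,hash)→240, (E,merge)→260, (B,merge)→260, (E,nl)→420 …(+1); best=220 via (B,nl_idx)
  {ADE}: card=250; try (A,nl_idx)→650, (D,hash)→880, (A,merge)→2610, (D,merge)→2800, (A,hash)→4260, (A,nl)→5240 …(+1); best=650 via (A,nl_idx)
  {ABE}: card=1250; try (B,hash)→880, (A,nl_idx)→2270, (B,merge)→2800, (B,nl_idx)→2930, (A,merge)→3270, (A,hash)→4320 …(+2); best=880 via (B,hash)
  {BDE}: card=100; try (B,nl_idx)→440, (B,hash)→460, (B,merge)→480, (D,hash)→520, (B,nl)→640, (D,merge)→1140 …(+1); best=440 via (B,nl_idx)
  {ABDE}: card=1250; try (B,hash)→1100, (D,hash)→2330, (A,nl_idx)→2490, (B,merge)→3020, (B,nl_idx)→3150, (A,merge)→3490 …(+5); best=1100 via (B,hash)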